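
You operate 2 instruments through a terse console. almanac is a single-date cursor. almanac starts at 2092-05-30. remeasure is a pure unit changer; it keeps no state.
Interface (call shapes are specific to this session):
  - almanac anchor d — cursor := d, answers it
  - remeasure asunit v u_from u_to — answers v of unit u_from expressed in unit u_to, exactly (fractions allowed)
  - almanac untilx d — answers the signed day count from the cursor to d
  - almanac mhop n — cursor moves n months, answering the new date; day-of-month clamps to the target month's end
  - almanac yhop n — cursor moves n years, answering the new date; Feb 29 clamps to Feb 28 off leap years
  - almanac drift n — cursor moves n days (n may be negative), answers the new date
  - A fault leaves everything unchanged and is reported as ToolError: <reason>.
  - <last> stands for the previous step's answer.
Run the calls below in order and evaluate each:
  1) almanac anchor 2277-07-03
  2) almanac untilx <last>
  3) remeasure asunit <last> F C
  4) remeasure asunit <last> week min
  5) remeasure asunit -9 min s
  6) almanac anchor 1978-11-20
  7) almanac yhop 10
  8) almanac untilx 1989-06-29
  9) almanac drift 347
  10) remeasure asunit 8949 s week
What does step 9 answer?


Answer: 1989-11-02

Derivation:
// 1. almanac anchor(2277-07-03) : 2277-07-03
// 2. almanac untilx(<last>) : 0
// 3. remeasure asunit(<last>, F, C) : -160/9
// 4. remeasure asunit(<last>, week, min) : -179200
// 5. remeasure asunit(-9, min, s) : -540
// 6. almanac anchor(1978-11-20) : 1978-11-20
// 7. almanac yhop(10) : 1988-11-20
// 8. almanac untilx(1989-06-29) : 221
// 9. almanac drift(347) : 1989-11-02
// 10. remeasure asunit(8949, s, week) : 2983/201600


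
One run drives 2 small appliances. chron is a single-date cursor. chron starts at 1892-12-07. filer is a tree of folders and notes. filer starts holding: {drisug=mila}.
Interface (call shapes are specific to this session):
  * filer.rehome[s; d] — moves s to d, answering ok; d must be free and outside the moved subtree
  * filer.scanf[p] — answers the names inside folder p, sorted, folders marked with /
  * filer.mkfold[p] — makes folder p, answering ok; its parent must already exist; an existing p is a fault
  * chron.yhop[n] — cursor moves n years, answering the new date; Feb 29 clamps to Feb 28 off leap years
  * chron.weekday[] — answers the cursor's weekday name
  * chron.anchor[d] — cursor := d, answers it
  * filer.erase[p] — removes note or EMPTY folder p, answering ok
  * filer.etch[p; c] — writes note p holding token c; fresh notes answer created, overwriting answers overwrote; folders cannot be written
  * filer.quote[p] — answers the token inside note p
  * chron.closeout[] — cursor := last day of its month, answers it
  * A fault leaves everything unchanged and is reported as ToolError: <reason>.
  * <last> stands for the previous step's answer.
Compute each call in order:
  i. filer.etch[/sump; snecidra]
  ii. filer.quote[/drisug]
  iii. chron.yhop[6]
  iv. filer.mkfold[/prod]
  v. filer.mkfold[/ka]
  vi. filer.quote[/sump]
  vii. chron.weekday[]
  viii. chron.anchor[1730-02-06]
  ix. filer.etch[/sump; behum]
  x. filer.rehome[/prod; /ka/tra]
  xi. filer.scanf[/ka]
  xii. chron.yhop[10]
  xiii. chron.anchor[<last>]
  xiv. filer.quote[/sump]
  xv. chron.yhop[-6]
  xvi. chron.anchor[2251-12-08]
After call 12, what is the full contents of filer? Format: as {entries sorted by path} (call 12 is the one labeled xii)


Answer: {drisug=mila, ka/, ka/tra/, sump=behum}

Derivation:
Now I run etch using p='/sump', c='snecidra', giving created.
Then quote using p='/drisug', and get mila.
I use yhop using n='6', giving 1898-12-07.
I run mkfold using p='/prod', → ok.
Next I call mkfold using p='/ka', which returns ok.
Calling quote using p='/sump', — result: snecidra.
Now I run weekday(), giving Wednesday.
Now I run anchor using d='1730-02-06', yielding 1730-02-06.
Then etch using p='/sump', c='behum', and get overwrote.
Now I run rehome using s='/prod', d='/ka/tra', — result: ok.
I use scanf using p='/ka', giving [tra/].
I run yhop using n='10', yielding 1740-02-06.
Calling anchor using d='<last>', yielding 1740-02-06.
Now I run quote using p='/sump', yielding behum.
I invoke yhop using n='-6', which returns 1734-02-06.
Now I run anchor using d='2251-12-08', → 2251-12-08.


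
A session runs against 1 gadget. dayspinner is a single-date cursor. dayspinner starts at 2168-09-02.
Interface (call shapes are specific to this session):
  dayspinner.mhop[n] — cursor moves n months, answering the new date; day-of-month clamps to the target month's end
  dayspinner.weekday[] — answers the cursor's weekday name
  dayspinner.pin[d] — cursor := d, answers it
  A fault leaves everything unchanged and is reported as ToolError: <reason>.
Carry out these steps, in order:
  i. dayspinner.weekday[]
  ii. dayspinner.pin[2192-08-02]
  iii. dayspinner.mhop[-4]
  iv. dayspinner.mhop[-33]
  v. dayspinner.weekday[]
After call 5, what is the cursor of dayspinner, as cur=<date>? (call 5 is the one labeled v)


Answer: cur=2189-07-02

Derivation:
// dayspinner.weekday() == Friday
// dayspinner.pin(d: 2192-08-02) == 2192-08-02
// dayspinner.mhop(n: -4) == 2192-04-02
// dayspinner.mhop(n: -33) == 2189-07-02
// dayspinner.weekday() == Thursday


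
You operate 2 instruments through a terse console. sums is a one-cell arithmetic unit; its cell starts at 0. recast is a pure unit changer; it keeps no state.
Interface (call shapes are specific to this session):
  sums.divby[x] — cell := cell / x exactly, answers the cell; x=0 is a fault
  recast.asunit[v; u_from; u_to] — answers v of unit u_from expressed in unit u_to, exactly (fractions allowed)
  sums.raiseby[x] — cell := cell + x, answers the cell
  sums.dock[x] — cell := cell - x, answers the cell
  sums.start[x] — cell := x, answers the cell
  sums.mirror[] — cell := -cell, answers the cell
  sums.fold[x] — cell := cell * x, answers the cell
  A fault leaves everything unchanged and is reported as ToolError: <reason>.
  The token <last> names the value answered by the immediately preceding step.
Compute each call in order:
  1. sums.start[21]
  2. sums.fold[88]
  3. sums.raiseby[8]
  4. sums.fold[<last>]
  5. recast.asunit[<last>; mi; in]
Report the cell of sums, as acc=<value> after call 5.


Answer: acc=3444736

Derivation:
;; start(x: 21) : 21
;; fold(x: 88) : 1848
;; raiseby(x: 8) : 1856
;; fold(x: <last>) : 3444736
;; asunit(v: <last>, u_from: mi, u_to: in) : 218258472960


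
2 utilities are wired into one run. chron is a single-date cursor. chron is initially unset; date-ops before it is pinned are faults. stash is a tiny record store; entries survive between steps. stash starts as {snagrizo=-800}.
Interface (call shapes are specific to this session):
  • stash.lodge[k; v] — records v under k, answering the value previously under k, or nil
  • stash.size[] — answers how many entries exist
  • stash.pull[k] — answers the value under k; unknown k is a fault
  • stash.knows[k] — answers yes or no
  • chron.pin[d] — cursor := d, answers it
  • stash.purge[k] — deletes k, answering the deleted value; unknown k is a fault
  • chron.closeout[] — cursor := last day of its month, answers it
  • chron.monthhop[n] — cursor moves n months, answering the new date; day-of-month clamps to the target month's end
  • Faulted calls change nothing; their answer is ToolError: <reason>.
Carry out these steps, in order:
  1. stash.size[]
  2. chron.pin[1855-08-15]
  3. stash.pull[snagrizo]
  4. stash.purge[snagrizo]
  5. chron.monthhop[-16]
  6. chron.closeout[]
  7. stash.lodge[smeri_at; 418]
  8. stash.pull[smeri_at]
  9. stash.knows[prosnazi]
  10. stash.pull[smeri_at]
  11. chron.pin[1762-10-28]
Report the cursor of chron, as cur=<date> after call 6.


>>> stash.size
= 1
>>> chron.pin d: 1855-08-15
= 1855-08-15
>>> stash.pull k: snagrizo
= -800
>>> stash.purge k: snagrizo
= -800
>>> chron.monthhop n: -16
= 1854-04-15
>>> chron.closeout
= 1854-04-30
>>> stash.lodge k: smeri_at v: 418
= nil
>>> stash.pull k: smeri_at
= 418
>>> stash.knows k: prosnazi
= no
>>> stash.pull k: smeri_at
= 418
>>> chron.pin d: 1762-10-28
= 1762-10-28

Answer: cur=1854-04-30


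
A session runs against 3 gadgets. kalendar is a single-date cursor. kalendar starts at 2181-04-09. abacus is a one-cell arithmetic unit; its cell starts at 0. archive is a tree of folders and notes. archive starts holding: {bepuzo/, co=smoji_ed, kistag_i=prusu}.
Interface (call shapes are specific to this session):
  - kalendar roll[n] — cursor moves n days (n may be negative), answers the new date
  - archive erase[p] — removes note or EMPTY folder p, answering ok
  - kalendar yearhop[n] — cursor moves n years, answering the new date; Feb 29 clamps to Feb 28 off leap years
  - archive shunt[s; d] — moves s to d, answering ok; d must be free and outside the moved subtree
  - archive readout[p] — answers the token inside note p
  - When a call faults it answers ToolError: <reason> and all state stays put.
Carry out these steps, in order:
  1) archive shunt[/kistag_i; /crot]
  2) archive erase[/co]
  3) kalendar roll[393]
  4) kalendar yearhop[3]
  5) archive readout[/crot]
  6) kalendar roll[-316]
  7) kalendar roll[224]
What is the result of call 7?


Answer: 2185-02-04

Derivation:
>> archive shunt(/kistag_i, /crot)
<< ok
>> archive erase(/co)
<< ok
>> kalendar roll(393)
<< 2182-05-07
>> kalendar yearhop(3)
<< 2185-05-07
>> archive readout(/crot)
<< prusu
>> kalendar roll(-316)
<< 2184-06-25
>> kalendar roll(224)
<< 2185-02-04


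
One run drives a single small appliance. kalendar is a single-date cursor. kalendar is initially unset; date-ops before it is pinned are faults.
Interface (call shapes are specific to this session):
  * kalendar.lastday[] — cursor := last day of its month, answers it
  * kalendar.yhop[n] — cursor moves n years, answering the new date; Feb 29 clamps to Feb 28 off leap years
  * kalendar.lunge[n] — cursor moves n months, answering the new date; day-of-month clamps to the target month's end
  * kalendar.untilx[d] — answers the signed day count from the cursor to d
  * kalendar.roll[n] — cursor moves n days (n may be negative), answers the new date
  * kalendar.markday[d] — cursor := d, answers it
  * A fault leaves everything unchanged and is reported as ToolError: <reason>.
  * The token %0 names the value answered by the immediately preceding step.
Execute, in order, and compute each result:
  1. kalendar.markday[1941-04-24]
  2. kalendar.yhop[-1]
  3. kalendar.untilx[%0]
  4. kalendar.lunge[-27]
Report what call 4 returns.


-> markday(d→1941-04-24)
<- 1941-04-24
-> yhop(n→-1)
<- 1940-04-24
-> untilx(d→%0)
<- 0
-> lunge(n→-27)
<- 1938-01-24

Answer: 1938-01-24


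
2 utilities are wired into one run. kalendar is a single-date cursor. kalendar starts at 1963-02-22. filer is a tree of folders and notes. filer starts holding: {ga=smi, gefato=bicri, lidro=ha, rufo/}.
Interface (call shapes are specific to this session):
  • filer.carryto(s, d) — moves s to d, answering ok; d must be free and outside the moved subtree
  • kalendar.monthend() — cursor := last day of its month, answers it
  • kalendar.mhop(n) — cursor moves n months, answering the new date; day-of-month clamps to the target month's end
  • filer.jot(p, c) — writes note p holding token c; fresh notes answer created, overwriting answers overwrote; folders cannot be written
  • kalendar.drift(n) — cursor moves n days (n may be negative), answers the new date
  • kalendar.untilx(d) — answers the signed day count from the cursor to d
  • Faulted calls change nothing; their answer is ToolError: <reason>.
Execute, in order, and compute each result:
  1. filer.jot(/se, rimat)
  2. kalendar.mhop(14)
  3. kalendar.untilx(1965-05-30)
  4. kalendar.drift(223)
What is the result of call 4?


Answer: 1964-12-01

Derivation:
Step: filer.jot[p='/se'; c='rimat']
Result: created
Step: kalendar.mhop[n='14']
Result: 1964-04-22
Step: kalendar.untilx[d='1965-05-30']
Result: 403
Step: kalendar.drift[n='223']
Result: 1964-12-01


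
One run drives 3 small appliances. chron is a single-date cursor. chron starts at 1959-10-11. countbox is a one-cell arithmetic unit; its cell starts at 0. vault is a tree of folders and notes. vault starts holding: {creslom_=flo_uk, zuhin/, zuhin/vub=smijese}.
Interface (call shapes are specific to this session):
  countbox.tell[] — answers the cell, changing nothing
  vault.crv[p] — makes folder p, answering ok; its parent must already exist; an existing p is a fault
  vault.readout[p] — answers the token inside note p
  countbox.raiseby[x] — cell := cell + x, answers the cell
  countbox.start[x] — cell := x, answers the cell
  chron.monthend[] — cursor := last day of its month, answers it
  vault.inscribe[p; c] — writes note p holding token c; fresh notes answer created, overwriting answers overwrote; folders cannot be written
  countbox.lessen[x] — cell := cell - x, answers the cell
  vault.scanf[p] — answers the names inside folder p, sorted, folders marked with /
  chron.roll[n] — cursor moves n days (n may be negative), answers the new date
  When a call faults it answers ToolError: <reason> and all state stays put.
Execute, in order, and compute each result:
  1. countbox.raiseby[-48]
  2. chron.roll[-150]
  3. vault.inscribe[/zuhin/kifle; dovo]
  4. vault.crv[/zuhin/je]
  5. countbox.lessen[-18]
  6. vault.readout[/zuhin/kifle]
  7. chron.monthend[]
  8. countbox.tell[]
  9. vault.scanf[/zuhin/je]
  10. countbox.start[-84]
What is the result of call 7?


>>> raiseby -48
  -48
>>> roll -150
  1959-05-14
>>> inscribe /zuhin/kifle dovo
  created
>>> crv /zuhin/je
  ok
>>> lessen -18
  -30
>>> readout /zuhin/kifle
  dovo
>>> monthend
  1959-05-31
>>> tell
  -30
>>> scanf /zuhin/je
  []
>>> start -84
  -84

Answer: 1959-05-31


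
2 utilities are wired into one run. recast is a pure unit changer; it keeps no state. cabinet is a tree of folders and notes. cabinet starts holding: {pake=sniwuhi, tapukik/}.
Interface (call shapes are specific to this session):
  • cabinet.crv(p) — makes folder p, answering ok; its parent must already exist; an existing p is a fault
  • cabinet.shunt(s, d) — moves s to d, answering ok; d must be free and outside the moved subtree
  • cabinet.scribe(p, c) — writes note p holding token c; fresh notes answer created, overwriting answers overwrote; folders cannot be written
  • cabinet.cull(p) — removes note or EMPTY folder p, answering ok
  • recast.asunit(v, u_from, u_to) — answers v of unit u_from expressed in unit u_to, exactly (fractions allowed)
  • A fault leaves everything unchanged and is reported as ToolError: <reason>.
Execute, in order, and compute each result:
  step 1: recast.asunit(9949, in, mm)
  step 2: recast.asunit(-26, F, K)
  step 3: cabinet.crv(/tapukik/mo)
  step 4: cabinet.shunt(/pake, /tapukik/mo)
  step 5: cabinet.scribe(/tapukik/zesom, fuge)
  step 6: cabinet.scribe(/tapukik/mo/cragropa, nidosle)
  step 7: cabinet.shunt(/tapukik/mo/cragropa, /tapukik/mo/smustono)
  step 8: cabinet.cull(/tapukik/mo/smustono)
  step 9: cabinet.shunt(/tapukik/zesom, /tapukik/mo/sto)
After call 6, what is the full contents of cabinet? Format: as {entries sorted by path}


Answer: {pake=sniwuhi, tapukik/, tapukik/mo/, tapukik/mo/cragropa=nidosle, tapukik/zesom=fuge}

Derivation:
% recast.asunit(9949, in, mm) => 1263523/5
% recast.asunit(-26, F, K) => 43367/180
% cabinet.crv(/tapukik/mo) => ok
% cabinet.shunt(/pake, /tapukik/mo) => ToolError: exists
% cabinet.scribe(/tapukik/zesom, fuge) => created
% cabinet.scribe(/tapukik/mo/cragropa, nidosle) => created
% cabinet.shunt(/tapukik/mo/cragropa, /tapukik/mo/smustono) => ok
% cabinet.cull(/tapukik/mo/smustono) => ok
% cabinet.shunt(/tapukik/zesom, /tapukik/mo/sto) => ok


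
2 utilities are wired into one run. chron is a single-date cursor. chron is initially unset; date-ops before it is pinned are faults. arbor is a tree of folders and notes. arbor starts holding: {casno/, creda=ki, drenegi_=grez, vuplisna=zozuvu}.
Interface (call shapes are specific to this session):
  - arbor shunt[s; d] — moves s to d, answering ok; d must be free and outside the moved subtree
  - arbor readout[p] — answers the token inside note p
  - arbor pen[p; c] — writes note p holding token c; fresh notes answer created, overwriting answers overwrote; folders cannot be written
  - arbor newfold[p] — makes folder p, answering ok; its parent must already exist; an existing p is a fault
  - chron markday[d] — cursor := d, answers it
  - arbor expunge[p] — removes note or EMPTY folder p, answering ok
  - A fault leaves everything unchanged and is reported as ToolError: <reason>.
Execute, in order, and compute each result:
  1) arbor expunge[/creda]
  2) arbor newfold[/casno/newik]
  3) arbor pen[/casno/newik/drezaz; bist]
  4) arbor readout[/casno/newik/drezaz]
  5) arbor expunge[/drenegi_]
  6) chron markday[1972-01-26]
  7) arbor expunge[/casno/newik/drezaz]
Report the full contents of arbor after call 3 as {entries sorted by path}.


Answer: {casno/, casno/newik/, casno/newik/drezaz=bist, drenegi_=grez, vuplisna=zozuvu}

Derivation:
-> arbor expunge(p='/creda')
<- ok
-> arbor newfold(p='/casno/newik')
<- ok
-> arbor pen(p='/casno/newik/drezaz', c='bist')
<- created
-> arbor readout(p='/casno/newik/drezaz')
<- bist
-> arbor expunge(p='/drenegi_')
<- ok
-> chron markday(d='1972-01-26')
<- 1972-01-26
-> arbor expunge(p='/casno/newik/drezaz')
<- ok


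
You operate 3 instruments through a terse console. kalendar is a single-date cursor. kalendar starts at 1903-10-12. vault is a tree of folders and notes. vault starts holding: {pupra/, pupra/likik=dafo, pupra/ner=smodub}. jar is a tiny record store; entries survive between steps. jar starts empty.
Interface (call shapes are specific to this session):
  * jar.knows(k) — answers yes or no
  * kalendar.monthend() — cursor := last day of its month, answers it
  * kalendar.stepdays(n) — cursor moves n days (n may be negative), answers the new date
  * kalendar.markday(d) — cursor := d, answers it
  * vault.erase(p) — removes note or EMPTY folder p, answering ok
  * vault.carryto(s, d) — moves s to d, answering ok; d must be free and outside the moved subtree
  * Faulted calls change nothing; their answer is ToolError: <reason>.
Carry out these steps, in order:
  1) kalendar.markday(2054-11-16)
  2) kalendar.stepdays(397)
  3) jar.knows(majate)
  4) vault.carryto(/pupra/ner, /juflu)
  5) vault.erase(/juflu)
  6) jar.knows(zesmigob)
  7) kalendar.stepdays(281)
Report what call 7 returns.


Answer: 2056-09-24

Derivation:
$ markday d: 2054-11-16
[out] 2054-11-16
$ stepdays n: 397
[out] 2055-12-18
$ knows k: majate
[out] no
$ carryto s: /pupra/ner d: /juflu
[out] ok
$ erase p: /juflu
[out] ok
$ knows k: zesmigob
[out] no
$ stepdays n: 281
[out] 2056-09-24


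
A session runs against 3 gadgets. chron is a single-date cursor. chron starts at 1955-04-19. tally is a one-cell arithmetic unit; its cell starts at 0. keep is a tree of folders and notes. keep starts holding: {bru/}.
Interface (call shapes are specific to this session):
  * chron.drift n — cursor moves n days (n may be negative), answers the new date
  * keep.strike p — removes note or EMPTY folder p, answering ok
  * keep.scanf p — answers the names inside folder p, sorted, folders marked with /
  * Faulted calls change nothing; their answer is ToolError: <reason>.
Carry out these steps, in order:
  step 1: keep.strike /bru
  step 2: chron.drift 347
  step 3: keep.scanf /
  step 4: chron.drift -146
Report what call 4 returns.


Answer: 1955-11-06

Derivation:
I call keep.strike on /bru, and observe ok.
Next I call chron.drift on 347: 1956-03-31.
Using keep.scanf on /, giving [].
I run chron.drift on -146, yielding 1955-11-06.


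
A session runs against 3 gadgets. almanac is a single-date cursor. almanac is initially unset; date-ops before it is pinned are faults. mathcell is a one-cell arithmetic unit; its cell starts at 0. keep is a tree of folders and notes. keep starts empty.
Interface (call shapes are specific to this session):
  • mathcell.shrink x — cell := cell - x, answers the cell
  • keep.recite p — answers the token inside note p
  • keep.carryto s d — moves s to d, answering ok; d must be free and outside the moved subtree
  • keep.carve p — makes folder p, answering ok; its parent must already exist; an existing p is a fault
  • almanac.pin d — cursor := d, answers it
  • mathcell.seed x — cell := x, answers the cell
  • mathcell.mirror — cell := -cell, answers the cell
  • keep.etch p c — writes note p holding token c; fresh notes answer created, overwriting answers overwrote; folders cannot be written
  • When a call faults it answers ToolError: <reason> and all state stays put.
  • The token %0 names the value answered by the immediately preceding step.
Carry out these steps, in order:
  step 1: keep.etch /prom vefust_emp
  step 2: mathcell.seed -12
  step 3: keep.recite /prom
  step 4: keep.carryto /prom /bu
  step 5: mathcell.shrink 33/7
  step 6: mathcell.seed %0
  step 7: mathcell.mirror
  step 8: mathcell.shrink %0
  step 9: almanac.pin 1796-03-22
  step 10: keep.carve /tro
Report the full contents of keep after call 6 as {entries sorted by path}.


Answer: {bu=vefust_emp}

Derivation:
Act: keep.etch[p=/prom; c=vefust_emp]
Obs: created
Act: mathcell.seed[x=-12]
Obs: -12
Act: keep.recite[p=/prom]
Obs: vefust_emp
Act: keep.carryto[s=/prom; d=/bu]
Obs: ok
Act: mathcell.shrink[x=33/7]
Obs: -117/7
Act: mathcell.seed[x=%0]
Obs: -117/7
Act: mathcell.mirror[]
Obs: 117/7
Act: mathcell.shrink[x=%0]
Obs: 0
Act: almanac.pin[d=1796-03-22]
Obs: 1796-03-22
Act: keep.carve[p=/tro]
Obs: ok


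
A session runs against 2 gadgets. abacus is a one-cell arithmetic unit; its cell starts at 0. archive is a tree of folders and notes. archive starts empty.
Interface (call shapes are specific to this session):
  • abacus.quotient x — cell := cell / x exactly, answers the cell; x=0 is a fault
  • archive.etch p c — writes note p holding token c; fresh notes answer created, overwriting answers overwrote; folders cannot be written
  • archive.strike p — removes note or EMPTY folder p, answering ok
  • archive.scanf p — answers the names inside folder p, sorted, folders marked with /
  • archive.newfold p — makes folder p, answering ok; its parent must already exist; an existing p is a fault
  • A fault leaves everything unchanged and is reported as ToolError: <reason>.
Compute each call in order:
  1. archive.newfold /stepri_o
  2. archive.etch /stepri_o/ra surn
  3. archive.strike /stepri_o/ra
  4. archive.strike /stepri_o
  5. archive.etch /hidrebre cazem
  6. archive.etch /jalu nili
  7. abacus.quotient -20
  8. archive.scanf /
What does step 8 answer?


Answer: [hidrebre, jalu]

Derivation:
Next I call archive.newfold passing p: /stepri_o, and get ok.
Next I call archive.etch passing p: /stepri_o/ra, c: surn, and observe created.
I call archive.strike passing p: /stepri_o/ra, and observe ok.
Then archive.strike passing p: /stepri_o, and observe ok.
Now I run archive.etch passing p: /hidrebre, c: cazem, yielding created.
I use archive.etch passing p: /jalu, c: nili, and see created.
Next I call abacus.quotient passing x: -20, which returns 0.
I invoke archive.scanf passing p: /, giving [hidrebre, jalu].


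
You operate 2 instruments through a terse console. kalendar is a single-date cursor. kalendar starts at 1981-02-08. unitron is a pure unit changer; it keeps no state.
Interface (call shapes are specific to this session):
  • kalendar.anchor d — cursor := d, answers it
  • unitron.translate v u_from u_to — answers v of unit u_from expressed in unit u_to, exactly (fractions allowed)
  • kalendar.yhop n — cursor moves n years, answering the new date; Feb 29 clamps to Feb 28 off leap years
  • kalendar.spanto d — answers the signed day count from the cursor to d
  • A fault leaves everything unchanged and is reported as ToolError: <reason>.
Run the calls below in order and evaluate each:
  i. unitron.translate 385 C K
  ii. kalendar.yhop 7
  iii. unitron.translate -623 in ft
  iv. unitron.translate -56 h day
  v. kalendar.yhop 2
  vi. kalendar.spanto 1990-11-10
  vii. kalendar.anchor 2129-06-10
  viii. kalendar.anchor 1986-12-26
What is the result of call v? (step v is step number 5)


Answer: 1990-02-08

Derivation:
-> unitron.translate(v→385, u_from→C, u_to→K)
<- 13163/20
-> kalendar.yhop(n→7)
<- 1988-02-08
-> unitron.translate(v→-623, u_from→in, u_to→ft)
<- -623/12
-> unitron.translate(v→-56, u_from→h, u_to→day)
<- -7/3
-> kalendar.yhop(n→2)
<- 1990-02-08
-> kalendar.spanto(d→1990-11-10)
<- 275
-> kalendar.anchor(d→2129-06-10)
<- 2129-06-10
-> kalendar.anchor(d→1986-12-26)
<- 1986-12-26


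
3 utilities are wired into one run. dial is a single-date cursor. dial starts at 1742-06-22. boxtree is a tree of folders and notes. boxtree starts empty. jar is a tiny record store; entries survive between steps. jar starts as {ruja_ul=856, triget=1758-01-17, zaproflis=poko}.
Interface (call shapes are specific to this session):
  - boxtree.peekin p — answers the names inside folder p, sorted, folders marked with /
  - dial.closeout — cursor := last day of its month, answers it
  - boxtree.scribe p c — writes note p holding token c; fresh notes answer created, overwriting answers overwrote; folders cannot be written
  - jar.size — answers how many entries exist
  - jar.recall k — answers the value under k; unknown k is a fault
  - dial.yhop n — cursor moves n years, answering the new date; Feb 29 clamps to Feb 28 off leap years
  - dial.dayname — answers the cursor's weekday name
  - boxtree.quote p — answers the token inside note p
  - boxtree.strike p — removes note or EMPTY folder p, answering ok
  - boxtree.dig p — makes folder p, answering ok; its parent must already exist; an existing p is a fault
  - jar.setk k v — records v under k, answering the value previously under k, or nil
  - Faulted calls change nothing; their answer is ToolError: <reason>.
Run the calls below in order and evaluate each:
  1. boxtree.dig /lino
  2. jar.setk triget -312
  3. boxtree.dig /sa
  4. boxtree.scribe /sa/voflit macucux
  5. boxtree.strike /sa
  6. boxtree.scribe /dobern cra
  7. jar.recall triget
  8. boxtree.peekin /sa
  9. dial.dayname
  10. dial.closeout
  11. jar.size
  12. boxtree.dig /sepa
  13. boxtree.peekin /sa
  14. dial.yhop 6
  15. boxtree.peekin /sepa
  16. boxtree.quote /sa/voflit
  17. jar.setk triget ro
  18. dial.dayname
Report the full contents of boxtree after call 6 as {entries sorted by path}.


Answer: {dobern=cra, lino/, sa/, sa/voflit=macucux}

Derivation:
CALL boxtree.dig[p: /lino]
RET  ok
CALL jar.setk[k: triget; v: -312]
RET  1758-01-17
CALL boxtree.dig[p: /sa]
RET  ok
CALL boxtree.scribe[p: /sa/voflit; c: macucux]
RET  created
CALL boxtree.strike[p: /sa]
RET  ToolError: not empty
CALL boxtree.scribe[p: /dobern; c: cra]
RET  created
CALL jar.recall[k: triget]
RET  -312
CALL boxtree.peekin[p: /sa]
RET  [voflit]
CALL dial.dayname[]
RET  Friday
CALL dial.closeout[]
RET  1742-06-30
CALL jar.size[]
RET  3
CALL boxtree.dig[p: /sepa]
RET  ok
CALL boxtree.peekin[p: /sa]
RET  [voflit]
CALL dial.yhop[n: 6]
RET  1748-06-30
CALL boxtree.peekin[p: /sepa]
RET  []
CALL boxtree.quote[p: /sa/voflit]
RET  macucux
CALL jar.setk[k: triget; v: ro]
RET  -312
CALL dial.dayname[]
RET  Sunday


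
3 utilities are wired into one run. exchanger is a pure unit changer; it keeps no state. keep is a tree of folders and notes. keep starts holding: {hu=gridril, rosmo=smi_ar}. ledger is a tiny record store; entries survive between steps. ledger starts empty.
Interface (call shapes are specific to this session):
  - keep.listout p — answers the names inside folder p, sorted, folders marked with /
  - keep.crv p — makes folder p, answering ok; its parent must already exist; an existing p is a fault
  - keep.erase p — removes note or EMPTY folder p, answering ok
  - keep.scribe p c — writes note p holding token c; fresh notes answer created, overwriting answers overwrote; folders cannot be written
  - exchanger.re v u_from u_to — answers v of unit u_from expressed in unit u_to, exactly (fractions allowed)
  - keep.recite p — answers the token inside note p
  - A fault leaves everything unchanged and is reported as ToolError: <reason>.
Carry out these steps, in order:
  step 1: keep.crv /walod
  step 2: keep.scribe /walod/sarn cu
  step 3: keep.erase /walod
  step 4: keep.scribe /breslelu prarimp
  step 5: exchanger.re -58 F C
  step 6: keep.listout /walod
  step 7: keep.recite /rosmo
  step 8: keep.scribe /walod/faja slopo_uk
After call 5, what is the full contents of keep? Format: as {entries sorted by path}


Answer: {breslelu=prarimp, hu=gridril, rosmo=smi_ar, walod/, walod/sarn=cu}

Derivation:
Using keep.crv passing p: /walod: ok.
Calling keep.scribe passing p: /walod/sarn, c: cu, giving created.
I run keep.erase passing p: /walod, which returns ToolError: not empty.
Calling keep.scribe passing p: /breslelu, c: prarimp, and see created.
I invoke exchanger.re passing v: -58, u_from: F, u_to: C: -50.
Then keep.listout passing p: /walod, and see [sarn].
Next I call keep.recite passing p: /rosmo, → smi_ar.
Next I call keep.scribe passing p: /walod/faja, c: slopo_uk, and observe created.


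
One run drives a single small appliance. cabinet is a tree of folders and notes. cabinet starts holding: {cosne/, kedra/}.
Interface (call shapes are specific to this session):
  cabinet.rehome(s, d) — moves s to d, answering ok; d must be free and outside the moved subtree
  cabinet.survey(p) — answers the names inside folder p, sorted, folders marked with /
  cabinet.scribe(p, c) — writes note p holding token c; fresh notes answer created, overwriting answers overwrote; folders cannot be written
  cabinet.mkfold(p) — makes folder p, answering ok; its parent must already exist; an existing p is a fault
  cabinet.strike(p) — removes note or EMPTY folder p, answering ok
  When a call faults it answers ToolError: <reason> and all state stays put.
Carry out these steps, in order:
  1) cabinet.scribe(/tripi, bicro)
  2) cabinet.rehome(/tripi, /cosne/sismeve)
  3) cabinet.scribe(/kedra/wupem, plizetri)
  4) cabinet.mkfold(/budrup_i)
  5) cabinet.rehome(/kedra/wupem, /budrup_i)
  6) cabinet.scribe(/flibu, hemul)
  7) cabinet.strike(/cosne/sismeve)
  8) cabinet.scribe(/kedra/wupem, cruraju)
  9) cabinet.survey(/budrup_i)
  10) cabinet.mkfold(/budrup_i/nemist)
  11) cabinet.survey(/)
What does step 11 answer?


Answer: [budrup_i/, cosne/, flibu, kedra/]

Derivation:
% 1. cabinet.scribe(p='/tripi', c='bicro') => created
% 2. cabinet.rehome(s='/tripi', d='/cosne/sismeve') => ok
% 3. cabinet.scribe(p='/kedra/wupem', c='plizetri') => created
% 4. cabinet.mkfold(p='/budrup_i') => ok
% 5. cabinet.rehome(s='/kedra/wupem', d='/budrup_i') => ToolError: exists
% 6. cabinet.scribe(p='/flibu', c='hemul') => created
% 7. cabinet.strike(p='/cosne/sismeve') => ok
% 8. cabinet.scribe(p='/kedra/wupem', c='cruraju') => overwrote
% 9. cabinet.survey(p='/budrup_i') => []
% 10. cabinet.mkfold(p='/budrup_i/nemist') => ok
% 11. cabinet.survey(p='/') => [budrup_i/, cosne/, flibu, kedra/]


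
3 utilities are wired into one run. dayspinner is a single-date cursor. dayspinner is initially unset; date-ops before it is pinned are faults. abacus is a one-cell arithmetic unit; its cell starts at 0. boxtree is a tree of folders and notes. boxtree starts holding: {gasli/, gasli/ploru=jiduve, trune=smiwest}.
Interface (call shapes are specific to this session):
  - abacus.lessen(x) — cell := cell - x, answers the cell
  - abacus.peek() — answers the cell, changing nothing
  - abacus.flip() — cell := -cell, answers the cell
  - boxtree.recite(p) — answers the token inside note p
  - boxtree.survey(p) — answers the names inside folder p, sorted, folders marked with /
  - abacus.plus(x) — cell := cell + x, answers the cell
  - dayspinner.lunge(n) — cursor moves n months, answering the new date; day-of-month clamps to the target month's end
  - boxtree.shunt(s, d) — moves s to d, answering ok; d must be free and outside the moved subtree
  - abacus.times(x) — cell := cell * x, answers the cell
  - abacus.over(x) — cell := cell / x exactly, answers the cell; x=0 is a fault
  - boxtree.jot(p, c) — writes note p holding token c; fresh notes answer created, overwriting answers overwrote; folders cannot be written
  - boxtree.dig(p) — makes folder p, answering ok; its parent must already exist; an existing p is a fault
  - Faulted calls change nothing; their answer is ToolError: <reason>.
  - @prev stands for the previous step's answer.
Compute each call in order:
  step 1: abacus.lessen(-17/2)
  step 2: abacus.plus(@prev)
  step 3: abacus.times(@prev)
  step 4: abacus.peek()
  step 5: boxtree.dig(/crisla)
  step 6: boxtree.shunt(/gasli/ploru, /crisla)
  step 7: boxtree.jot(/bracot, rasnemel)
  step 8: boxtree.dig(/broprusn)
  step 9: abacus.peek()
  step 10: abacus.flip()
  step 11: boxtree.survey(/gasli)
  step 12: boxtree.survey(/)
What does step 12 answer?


Answer: [bracot, broprusn/, crisla/, gasli/, trune]

Derivation:
Step: lessen[x: -17/2]
Result: 17/2
Step: plus[x: @prev]
Result: 17
Step: times[x: @prev]
Result: 289
Step: peek[]
Result: 289
Step: dig[p: /crisla]
Result: ok
Step: shunt[s: /gasli/ploru; d: /crisla]
Result: ToolError: exists
Step: jot[p: /bracot; c: rasnemel]
Result: created
Step: dig[p: /broprusn]
Result: ok
Step: peek[]
Result: 289
Step: flip[]
Result: -289
Step: survey[p: /gasli]
Result: [ploru]
Step: survey[p: /]
Result: [bracot, broprusn/, crisla/, gasli/, trune]


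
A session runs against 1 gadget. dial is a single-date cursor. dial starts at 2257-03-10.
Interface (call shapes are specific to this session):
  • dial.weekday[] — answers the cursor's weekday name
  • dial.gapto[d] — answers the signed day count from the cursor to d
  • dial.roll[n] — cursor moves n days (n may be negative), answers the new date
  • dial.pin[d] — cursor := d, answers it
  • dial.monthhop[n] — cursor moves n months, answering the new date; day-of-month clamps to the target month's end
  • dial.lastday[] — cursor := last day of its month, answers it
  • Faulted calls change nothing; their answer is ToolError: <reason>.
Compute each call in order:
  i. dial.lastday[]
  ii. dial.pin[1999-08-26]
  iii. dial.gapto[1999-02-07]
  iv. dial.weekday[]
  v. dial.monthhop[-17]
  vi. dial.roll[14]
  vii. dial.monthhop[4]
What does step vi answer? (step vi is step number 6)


==> lastday()
<== 2257-03-31
==> pin(d: 1999-08-26)
<== 1999-08-26
==> gapto(d: 1999-02-07)
<== -200
==> weekday()
<== Thursday
==> monthhop(n: -17)
<== 1998-03-26
==> roll(n: 14)
<== 1998-04-09
==> monthhop(n: 4)
<== 1998-08-09

Answer: 1998-04-09


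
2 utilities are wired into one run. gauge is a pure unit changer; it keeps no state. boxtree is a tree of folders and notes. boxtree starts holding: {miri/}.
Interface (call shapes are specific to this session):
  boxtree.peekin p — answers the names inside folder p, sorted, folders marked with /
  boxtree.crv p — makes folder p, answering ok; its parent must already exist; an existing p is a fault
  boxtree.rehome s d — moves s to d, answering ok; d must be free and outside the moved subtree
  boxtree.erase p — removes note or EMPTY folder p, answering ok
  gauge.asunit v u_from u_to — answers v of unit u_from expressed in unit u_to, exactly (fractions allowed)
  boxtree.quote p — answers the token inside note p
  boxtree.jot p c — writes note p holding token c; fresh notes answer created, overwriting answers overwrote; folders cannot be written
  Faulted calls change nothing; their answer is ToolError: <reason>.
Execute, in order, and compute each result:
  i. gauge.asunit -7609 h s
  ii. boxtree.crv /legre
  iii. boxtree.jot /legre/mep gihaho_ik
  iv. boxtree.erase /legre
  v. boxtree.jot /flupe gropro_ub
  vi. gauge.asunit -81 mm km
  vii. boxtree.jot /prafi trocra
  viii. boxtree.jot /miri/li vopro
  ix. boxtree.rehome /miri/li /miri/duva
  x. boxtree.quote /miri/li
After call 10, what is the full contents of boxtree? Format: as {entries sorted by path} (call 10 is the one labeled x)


Answer: {flupe=gropro_ub, legre/, legre/mep=gihaho_ik, miri/, miri/duva=vopro, prafi=trocra}

Derivation:
-- 1. asunit(v: -7609, u_from: h, u_to: s) => -27392400
-- 2. crv(p: /legre) => ok
-- 3. jot(p: /legre/mep, c: gihaho_ik) => created
-- 4. erase(p: /legre) => ToolError: not empty
-- 5. jot(p: /flupe, c: gropro_ub) => created
-- 6. asunit(v: -81, u_from: mm, u_to: km) => -81/1000000
-- 7. jot(p: /prafi, c: trocra) => created
-- 8. jot(p: /miri/li, c: vopro) => created
-- 9. rehome(s: /miri/li, d: /miri/duva) => ok
-- 10. quote(p: /miri/li) => ToolError: not found


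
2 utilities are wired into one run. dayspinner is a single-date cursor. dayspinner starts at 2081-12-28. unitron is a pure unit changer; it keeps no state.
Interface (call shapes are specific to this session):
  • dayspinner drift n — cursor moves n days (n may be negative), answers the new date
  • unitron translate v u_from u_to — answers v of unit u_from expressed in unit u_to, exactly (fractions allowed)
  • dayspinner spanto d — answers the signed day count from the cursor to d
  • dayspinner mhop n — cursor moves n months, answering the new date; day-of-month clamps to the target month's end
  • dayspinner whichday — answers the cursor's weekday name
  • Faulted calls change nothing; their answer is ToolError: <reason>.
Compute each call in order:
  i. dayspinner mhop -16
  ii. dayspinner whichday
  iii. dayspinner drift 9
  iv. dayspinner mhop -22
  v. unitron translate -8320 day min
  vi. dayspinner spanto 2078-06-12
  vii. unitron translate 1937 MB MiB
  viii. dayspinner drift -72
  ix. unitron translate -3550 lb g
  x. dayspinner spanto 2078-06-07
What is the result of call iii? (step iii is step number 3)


Answer: 2080-09-06

Derivation:
Act: dayspinner mhop[n: -16]
Obs: 2080-08-28
Act: dayspinner whichday[]
Obs: Wednesday
Act: dayspinner drift[n: 9]
Obs: 2080-09-06
Act: dayspinner mhop[n: -22]
Obs: 2078-11-06
Act: unitron translate[v: -8320; u_from: day; u_to: min]
Obs: -11980800
Act: dayspinner spanto[d: 2078-06-12]
Obs: -147
Act: unitron translate[v: 1937; u_from: MB; u_to: MiB]
Obs: 30265625/16384
Act: dayspinner drift[n: -72]
Obs: 2078-08-26
Act: unitron translate[v: -3550; u_from: lb; u_to: g]
Obs: -3220505827/2000
Act: dayspinner spanto[d: 2078-06-07]
Obs: -80


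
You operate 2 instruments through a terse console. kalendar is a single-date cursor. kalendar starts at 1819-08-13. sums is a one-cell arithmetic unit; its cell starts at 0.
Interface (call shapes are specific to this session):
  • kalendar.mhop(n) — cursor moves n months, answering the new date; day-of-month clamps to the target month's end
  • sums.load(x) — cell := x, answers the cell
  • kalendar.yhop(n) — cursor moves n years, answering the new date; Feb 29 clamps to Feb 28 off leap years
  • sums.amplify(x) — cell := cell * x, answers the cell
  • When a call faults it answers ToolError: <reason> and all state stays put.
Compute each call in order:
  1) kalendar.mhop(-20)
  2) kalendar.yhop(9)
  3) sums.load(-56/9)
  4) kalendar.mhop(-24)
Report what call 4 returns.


>> kalendar.mhop(n='-20')
<< 1817-12-13
>> kalendar.yhop(n='9')
<< 1826-12-13
>> sums.load(x='-56/9')
<< -56/9
>> kalendar.mhop(n='-24')
<< 1824-12-13

Answer: 1824-12-13


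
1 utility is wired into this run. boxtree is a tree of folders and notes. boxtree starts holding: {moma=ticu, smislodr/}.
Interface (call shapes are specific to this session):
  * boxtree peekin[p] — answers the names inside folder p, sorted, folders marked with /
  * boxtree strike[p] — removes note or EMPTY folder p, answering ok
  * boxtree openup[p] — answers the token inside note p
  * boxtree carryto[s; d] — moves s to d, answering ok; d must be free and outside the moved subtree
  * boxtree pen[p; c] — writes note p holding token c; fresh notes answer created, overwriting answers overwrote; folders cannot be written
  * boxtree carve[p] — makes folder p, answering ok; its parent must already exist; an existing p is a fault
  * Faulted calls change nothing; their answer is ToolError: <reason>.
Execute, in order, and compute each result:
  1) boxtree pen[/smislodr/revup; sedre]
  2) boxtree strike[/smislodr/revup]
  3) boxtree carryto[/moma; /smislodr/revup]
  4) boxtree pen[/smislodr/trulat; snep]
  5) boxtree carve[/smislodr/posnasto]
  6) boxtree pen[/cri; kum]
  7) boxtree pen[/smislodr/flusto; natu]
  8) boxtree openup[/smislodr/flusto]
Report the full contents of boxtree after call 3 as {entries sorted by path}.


Answer: {smislodr/, smislodr/revup=ticu}

Derivation:
;; 1. boxtree pen(p='/smislodr/revup', c='sedre') -> created
;; 2. boxtree strike(p='/smislodr/revup') -> ok
;; 3. boxtree carryto(s='/moma', d='/smislodr/revup') -> ok
;; 4. boxtree pen(p='/smislodr/trulat', c='snep') -> created
;; 5. boxtree carve(p='/smislodr/posnasto') -> ok
;; 6. boxtree pen(p='/cri', c='kum') -> created
;; 7. boxtree pen(p='/smislodr/flusto', c='natu') -> created
;; 8. boxtree openup(p='/smislodr/flusto') -> natu
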